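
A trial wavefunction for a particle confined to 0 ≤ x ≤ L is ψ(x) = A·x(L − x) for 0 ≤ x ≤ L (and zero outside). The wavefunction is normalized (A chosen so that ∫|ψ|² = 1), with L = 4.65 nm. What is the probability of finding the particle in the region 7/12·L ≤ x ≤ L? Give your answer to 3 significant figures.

P ≈ 0.347

P = ∫_{7/12·L}^{L} |ψ(x)|² dx.
The normalization integral ∫|ψ|²dx over the whole domain equals L^5/30·A², and A² cancels in the ratio.
In terms of u = x/L (A² and the length scale cancel between numerator and denominator), P = [∫_{7/12}^{1} u^2·(1 - u)^2 du] / [∫_{0}^{1} u^2·(1 - u)^2 du].
An antiderivative of u^2·(1 - u)^2 is u^3·(6·u^2 - 15·u + 10)/30; evaluating from 7/12 to 1 gives ≈ 0.011554, while the full integral is 1/30.
Taking the ratio, P = 0.3466.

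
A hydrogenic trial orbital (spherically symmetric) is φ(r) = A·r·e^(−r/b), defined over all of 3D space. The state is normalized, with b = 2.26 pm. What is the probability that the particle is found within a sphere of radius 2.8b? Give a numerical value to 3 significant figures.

P ≈ 0.658

P = ∫ |φ|² 4πr² dr over r ≤ 2.8b.
A² is fixed by ∫₀^∞ 4πr²|φ|² dr = 1, i.e. A² = (3·π·b^5)^(−1).
In terms of u = r/b (A², 4π and the length scale all cancel between numerator and denominator), P = [∫_{0}^{2.8} u^4·e^(-2·u) du] / [∫_{0}^{∞} u^4·e^(-2·u) du].
An antiderivative of u^4·e^(-2·u) is -(u^4/2 + u^3 + 3·u^2/2 + 3·u/2 + 3/4)·e^(-2·u); evaluating from 0 to 2.8 gives ≈ 0.49339, while the full integral is 3/4.
The region integral divided by the full integral gives P = 0.6578.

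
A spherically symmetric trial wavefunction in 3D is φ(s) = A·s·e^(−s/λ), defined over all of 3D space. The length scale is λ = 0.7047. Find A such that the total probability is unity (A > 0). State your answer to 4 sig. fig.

A ≈ 0.7814

Normalization requires ∫|φ|² 4πs² ds = 1, integrated from 0 to ∞.
Using ∫₀^∞ sⁿ e^(−αs) ds = n!/αⁿ⁺¹, the integral (without the A² prefactor) comes out to 3·π·λ^5.
So A² = (3·π·λ^5)^(−1).
Plugging in λ = 0.7047 yields A = 0.78136.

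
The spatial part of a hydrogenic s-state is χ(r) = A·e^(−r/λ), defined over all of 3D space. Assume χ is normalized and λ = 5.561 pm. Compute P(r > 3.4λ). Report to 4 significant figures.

P ≈ 0.03444

With dV = 4πr²dr, the probability is ∫|χ|² dV over r > 3.4λ.
A² is fixed by ∫₀^∞ 4πr²|χ|² dr = 1, i.e. A² = (π·λ^3)^(−1).
Let u = r/λ; then A², 4π and the length scale all cancel, so P = ∫_{3.4}^{∞} u^2·e^(-2·u) du ÷ ∫_{0}^{∞} u^2·e^(-2·u) du.
An antiderivative of u^2·e^(-2·u) is -(2·u^2 + 2·u + 1)·e^(-2·u)/4; evaluating from 3.4 to ∞ gives 773·e^(-34/5)/100, while the full integral is 1/4.
This evaluates to P = 0.034438.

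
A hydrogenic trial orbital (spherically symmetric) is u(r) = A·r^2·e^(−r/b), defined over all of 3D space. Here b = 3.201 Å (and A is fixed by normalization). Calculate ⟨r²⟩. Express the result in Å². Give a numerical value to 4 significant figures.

⟨r^2⟩ ≈ 143.4 Å^2

⟨r²⟩ = ∫ r^2 |u|² 4πr² dr over the full domain.
With ∫₀^∞ r^8 e^(−αr) dr = 8!/α^9, evaluating both integrals, ⟨r²⟩ = 14·b^2.
With b = 3.201, ⟨r^2⟩ = 143.45.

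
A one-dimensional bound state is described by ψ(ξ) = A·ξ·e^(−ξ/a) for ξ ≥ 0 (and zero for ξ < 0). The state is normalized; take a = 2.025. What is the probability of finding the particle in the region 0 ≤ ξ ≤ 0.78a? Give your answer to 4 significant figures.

P ≈ 0.2064

The probability is P = ∫ |ψ|² dξ over [0, 0.78a].
With A² fixed by ∫|ψ|² = 1, i.e. A² = (a^3/4)^(−1), substitute and integrate.
In terms of u = ξ/a (A² and the length scale cancel between numerator and denominator), P = [∫_{0}^{0.78} u^2·e^(-2·u) du] / [∫_{0}^{∞} u^2·e^(-2·u) du].
Using ∫ u^2·e^(-2·u) du = -(2·u^2 + 2·u + 1)·e^(-2·u)/4, the numerator is 1/4 - 4721·e^(-39/25)/5000 and the denominator is 1/4.
The result is P = 0.20636.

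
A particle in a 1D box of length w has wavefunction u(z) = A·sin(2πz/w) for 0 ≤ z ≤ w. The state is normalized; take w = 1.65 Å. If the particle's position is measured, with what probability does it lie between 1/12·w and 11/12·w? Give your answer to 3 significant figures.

P ≈ 0.971

P = ∫_{1/12·w}^{11/12·w} |u(z)|² dz.
With A² fixed by ∫|u|² = 1, i.e. A² = (w/2)^(−1), substitute and integrate.
Let t = z/w; then A² and the length scale cancel, so P = ∫_{1/12}^{11/12} sin(2·π·t)^2 dt ÷ ∫_{0}^{1} sin(2·π·t)^2 dt.
With ∫ sin(2·π·t)^2 dt = t/2 - sin(4·π·t)/(8·π) + C, the region integral is √(3)/(8·π) + 5/12 and the full one is 1/2.
Evaluating gives P = √(3)/(4·π) + 5/6.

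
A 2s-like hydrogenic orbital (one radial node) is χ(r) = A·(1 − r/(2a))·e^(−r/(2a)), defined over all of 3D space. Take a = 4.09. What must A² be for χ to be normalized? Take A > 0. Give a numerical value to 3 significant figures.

We need A² ∫|f|² 4πr² dr = 1, taking the integral from 0 to ∞.
In 3D with spherical symmetry the volume element is 4πr² dr.
With ∫₀^∞ r^4 e^(−αr) dr = 4!/α^5, the integral (without the A² prefactor) comes out to 8·π·a^3.
So A² = (8·π·a^3)^(−1).
With a = 4.09: A² = 0.0005816 and A = 0.02412.

A^2 ≈ 0.000582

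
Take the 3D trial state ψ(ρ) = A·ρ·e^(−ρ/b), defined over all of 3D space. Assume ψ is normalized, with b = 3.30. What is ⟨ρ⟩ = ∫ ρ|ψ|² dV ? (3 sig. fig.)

By definition ⟨ρ⟩ = ∫ ρ |ψ(ρ)|² 4πρ² dρ.
With ∫₀^∞ ρ^5 e^(−αρ) dρ = 5!/α^6, since the A² factors cancel between numerator and denominator, ⟨ρ⟩ = 5·b/2.
With b = 3.30, ⟨ρ⟩ = 8.250.

⟨ρ⟩ ≈ 8.25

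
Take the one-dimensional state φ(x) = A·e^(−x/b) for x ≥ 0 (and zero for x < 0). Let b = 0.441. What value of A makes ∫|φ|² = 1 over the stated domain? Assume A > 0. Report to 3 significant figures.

We need A² ∫|f|² dx = 1, taking the integral from 0 to ∞.
Recall ∫₀^∞ x^m e^(−x/β) dx = m!·β^(m+1), carrying out the integral gives A² · b/2.
Setting this equal to 1 gives A² = 1/(b/2).
With b = 0.441: A² = 4.535 and A = 2.130.

A ≈ 2.13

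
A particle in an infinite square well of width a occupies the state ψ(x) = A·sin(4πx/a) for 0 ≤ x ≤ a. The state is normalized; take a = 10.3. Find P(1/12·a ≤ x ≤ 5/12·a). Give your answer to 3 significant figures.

The probability is P = ∫ |ψ|² dx over [1/12·a, 5/12·a].
The normalization integral ∫|ψ|²dx over the whole domain equals a/2·A², and A² cancels in the ratio.
Let u = x/a; then A² and the length scale cancel, so P = ∫_{1/12}^{5/12} sin(4·π·u)^2 du ÷ ∫_{0}^{1} sin(4·π·u)^2 du.
With ∫ sin(4·π·u)^2 du = u/2 - sin(4·π·u)·cos(4·π·u)/(8·π) + C, the region integral is √(3)/(16·π) + 1/6 and the full one is 1/2.
Evaluating gives P = (√(3)/8 + π/3)/π.

P ≈ 0.402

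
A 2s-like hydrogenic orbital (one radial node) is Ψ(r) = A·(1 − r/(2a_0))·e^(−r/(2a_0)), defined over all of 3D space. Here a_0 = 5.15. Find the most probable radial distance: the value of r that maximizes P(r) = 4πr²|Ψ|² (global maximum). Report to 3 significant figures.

r ≈ 27.0

The maximum of P(r) = 4πr²|Ψ|² occurs where its derivative vanishes.
Solving yields r = a_0·(√(5) + 3).
With a_0 = 5.15, the most probable radial distance is 26.97.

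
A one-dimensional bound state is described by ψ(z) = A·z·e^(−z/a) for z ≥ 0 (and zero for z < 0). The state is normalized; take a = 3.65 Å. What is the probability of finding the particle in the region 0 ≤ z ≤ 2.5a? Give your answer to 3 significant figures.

P = ∫_{0}^{2.5a} |ψ(z)|² dz.
With A² fixed by ∫|ψ|² = 1, i.e. A² = (a^3/4)^(−1), substitute and integrate.
In terms of u = z/a (A² and the length scale cancel between numerator and denominator), P = [∫_{0}^{2.5} u^2·e^(-2·u) du] / [∫_{0}^{∞} u^2·e^(-2·u) du].
With ∫ u^2·e^(-2·u) du = -(2·u^2 + 2·u + 1)·e^(-2·u)/4 + C, the region integral is 1/4 - 37·e^(-5)/8 and the full one is 1/4.
The result is P = 0.8753.

P ≈ 0.875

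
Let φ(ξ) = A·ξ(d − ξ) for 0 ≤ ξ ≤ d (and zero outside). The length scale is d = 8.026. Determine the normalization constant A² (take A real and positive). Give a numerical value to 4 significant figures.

A^2 ≈ 0.0009008

The normalization condition is ∫|φ|² dξ = 1 from 0 to d.
Expanding the polynomial and integrating term by term, the integral (without the A² prefactor) comes out to d^5/30.
Plugging in d = 8.026 yields A = 0.030013.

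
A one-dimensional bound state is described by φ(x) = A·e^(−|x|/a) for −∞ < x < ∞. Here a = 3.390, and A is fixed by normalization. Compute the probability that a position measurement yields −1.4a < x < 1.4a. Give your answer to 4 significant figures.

The probability is P = ∫ |φ|² dx over [−1.4a, 1.4a].
Since A² = 1/(a), this is the region integral divided by the full normalization integral.
By symmetry take twice the x ≥ 0 contribution in numerator and denominator; the 2's cancel. In terms of u = x/a (A² and the length scale cancel between numerator and denominator), P = [∫_{0}^{1.4} e^(-2·u) du] / [∫_{0}^{∞} e^(-2·u) du].
An antiderivative of e^(-2·u) is -e^(-2·u)/2; evaluating from 0 to 1.4 gives 1/2 - e^(-14/5)/2, while the full integral is 1/2.
Taking the ratio, P = 0.93919.

P ≈ 0.9392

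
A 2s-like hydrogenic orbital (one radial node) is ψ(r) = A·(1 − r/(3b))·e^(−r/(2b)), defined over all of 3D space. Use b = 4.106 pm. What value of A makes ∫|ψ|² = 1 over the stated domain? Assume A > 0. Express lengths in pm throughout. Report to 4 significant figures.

A ≈ 0.04153 pm^(-3/2)

We need A² ∫|f|² 4πr² dr = 1, taking the integral from 0 to ∞.
The angular integral contributes 4π, leaving ∫₀^∞ r²|ψ|² dr.
Using ∫₀^∞ rⁿ e^(−αr) dr = n!/αⁿ⁺¹, with ψ = A·(1 − r/(3b))·e^(−r/(2b)), the integral evaluates to A²·[8·π·b^3/3].
Setting this equal to 1 gives A² = 1/(8·π·b^3/3).
Plugging in b = 4.106 yields A = 0.041525.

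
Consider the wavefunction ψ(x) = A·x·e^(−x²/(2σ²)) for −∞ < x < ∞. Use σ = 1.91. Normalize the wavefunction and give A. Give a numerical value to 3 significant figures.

Require ∫ |ψ|² dx = 1 over the whole domain.
Using the Gaussian integral ∫_{−∞}^{∞} e^(−αx²) dx = √(π/α), ∫|ψ|² dx = A²·(√(π)·σ^3/2).
Setting this equal to 1 gives A² = 1/(√(π)·σ^3/2).
With σ = 1.91: A² = 0.1619 and A = 0.4024.

A ≈ 0.402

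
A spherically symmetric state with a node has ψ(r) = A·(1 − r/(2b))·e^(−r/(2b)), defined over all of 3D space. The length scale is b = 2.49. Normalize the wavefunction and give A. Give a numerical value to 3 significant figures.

A ≈ 0.0508

The normalization condition is ∫|ψ|² 4πr² dr = 1 from 0 to ∞.
The angular integral contributes 4π, leaving ∫₀^∞ r²|ψ|² dr.
Recall ∫₀^∞ r^m e^(−r/β) dr = m!·β^(m+1), carrying out the integral gives A² · 8·π·b^3.
So A² = (8·π·b^3)^(−1).
Substituting b = 2.49 gives A² = 0.002577, so A = 0.05077.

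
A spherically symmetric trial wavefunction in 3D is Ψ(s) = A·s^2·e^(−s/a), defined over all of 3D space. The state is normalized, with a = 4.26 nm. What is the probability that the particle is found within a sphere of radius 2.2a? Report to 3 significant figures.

P = ∫ |Ψ|² 4πs² ds over s ≤ 2.2a.
Normalization gives A² = 1/(45·π·a^7/2).
Let u = s/a; then A², 4π and the length scale all cancel, so P = ∫_{0}^{2.2} u^6·e^(-2·u) du ÷ ∫_{0}^{∞} u^6·e^(-2·u) du.
With ∫ u^6·e^(-2·u) du = -(4·u^6 + 12·u^5 + 30·u^4 + 60·u^3 + 90·u^2 + 90·u + 45)·e^(-2·u)/8 + C, the region integral is ≈ 0.87950 and the full one is 45/8.
This evaluates to P = 0.1564.

P ≈ 0.156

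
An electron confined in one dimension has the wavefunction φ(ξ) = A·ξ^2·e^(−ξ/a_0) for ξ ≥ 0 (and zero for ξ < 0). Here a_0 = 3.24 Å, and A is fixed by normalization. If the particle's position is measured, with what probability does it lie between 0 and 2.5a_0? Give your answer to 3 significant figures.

P ≈ 0.560

The probability is P = ∫ |φ|² dξ over [0, 2.5a_0].
Since A² = 1/(3·a_0^5/4), this is the region integral divided by the full normalization integral.
In terms of u = ξ/a_0 (A² and the length scale cancel between numerator and denominator), P = [∫_{0}^{2.5} u^4·e^(-2·u) du] / [∫_{0}^{∞} u^4·e^(-2·u) du].
Using ∫ u^4·e^(-2·u) du = -(u^4/2 + u^3 + 3·u^2/2 + 3·u/2 + 3/4)·e^(-2·u), the numerator is 3/4 - 1569·e^(-5)/32 and the denominator is 3/4.
Taking the ratio, P = 0.5595.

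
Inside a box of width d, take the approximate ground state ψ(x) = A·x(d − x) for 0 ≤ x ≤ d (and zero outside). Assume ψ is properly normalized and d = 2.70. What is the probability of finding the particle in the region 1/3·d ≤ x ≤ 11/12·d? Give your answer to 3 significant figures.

The probability is P = ∫ |ψ|² dx over [1/3·d, 11/12·d].
Since A² = 1/(d^5/30), this is the region integral divided by the full normalization integral.
Let u = x/d; then A² and the length scale cancel, so P = ∫_{1/3}^{11/12} u^2·(1 - u)^2 du ÷ ∫_{0}^{1} u^2·(1 - u)^2 du.
Using ∫ u^2·(1 - u)^2 du = u^3·(6·u^2 - 15·u + 10)/30, the numerator is ≈ 0.026168 and the denominator is 1/30.
This works out to P = 0.7850.

P ≈ 0.785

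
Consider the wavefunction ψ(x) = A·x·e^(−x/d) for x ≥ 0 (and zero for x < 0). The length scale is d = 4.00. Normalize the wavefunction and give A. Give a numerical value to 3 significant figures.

Normalization requires ∫|ψ|² dx = 1, integrated from 0 to ∞.
Recall ∫₀^∞ x^m e^(−x/β) dx = m!·β^(m+1), the integral (without the A² prefactor) comes out to d^3/4.
Setting this equal to 1 gives A² = 1/(d^3/4).
Substituting d = 4.00 gives A² = 0.06250, so A = 0.2500.

A ≈ 0.250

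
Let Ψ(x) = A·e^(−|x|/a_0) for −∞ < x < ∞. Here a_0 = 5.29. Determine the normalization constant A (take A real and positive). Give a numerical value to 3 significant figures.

We need A² ∫|f|² dx = 1, taking the integral from −∞ to ∞.
Carrying out the integral gives A² · a_0.
Setting this equal to 1 gives A² = 1/(a_0).
Plugging in a_0 = 5.29 yields A = 0.4348.

A ≈ 0.435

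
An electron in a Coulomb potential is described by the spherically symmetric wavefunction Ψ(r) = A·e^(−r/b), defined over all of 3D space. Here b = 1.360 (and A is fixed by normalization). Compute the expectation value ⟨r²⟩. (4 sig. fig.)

⟨r^2⟩ ≈ 5.549

By definition ⟨r²⟩ = ∫ r^2 |Ψ(r)|² 4πr² dr.
Using ∫₀^∞ rⁿ e^(−αr) dr = n!/αⁿ⁺¹, the ratio of the moment integral to the normalization integral gives ⟨r²⟩ = 3·b^2.
Putting b = 1.360 gives 5.5488.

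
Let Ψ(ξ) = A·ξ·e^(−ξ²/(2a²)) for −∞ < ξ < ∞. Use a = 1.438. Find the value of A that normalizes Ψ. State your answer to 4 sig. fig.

A ≈ 0.6160

Require ∫ |Ψ|² dξ = 1 over the whole domain.
With ∫_{−∞}^{∞} ξ^(2m) e^(−αξ²) dξ = (2m−1)!!·√π / (2^m α^(m+1/2)), carrying out the integral gives A² · √(π)·a^3/2.
Hence A² = 1/[√(π)·a^3/2].
With a = 1.438: A² = 0.37947 and A = 0.61601.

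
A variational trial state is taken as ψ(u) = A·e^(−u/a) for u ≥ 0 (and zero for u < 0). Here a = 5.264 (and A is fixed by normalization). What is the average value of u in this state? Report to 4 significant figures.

The expectation value is the |ψ|²-weighted average of u: ∫ u|ψ|² du.
Since the A² factors cancel between numerator and denominator, ⟨u⟩ = a/2.
With a = 5.264, ⟨u⟩ = 2.6320.

⟨u⟩ ≈ 2.632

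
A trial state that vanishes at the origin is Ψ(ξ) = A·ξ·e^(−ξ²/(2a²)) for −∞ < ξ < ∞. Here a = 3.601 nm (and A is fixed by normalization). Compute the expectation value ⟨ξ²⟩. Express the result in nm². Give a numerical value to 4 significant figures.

⟨ξ^2⟩ ≈ 19.45 nm^2

The expectation value is the |Ψ|²-weighted average of ξ^2: ∫ ξ^2|Ψ|² dξ.
The ratio of the moment integral to the normalization integral gives ⟨ξ²⟩ = 3·a^2/2.
Putting a = 3.601 gives 19.451.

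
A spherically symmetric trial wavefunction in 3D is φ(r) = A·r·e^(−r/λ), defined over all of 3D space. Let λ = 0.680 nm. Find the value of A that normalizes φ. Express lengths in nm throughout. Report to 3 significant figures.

A ≈ 0.854 nm^(-5/2)

We need A² ∫|f|² 4πr² dr = 1, taking the integral from 0 to ∞.
The angular integral contributes 4π, leaving ∫₀^∞ r²|φ|² dr.
Using ∫₀^∞ rⁿ e^(−αr) dr = n!/αⁿ⁺¹, with φ = A·r·e^(−r/λ), the integral evaluates to A²·[3·π·λ^5].
Hence A² = 1/[3·π·λ^5].
With λ = 0.680: A² = 0.7298 and A = 0.8543.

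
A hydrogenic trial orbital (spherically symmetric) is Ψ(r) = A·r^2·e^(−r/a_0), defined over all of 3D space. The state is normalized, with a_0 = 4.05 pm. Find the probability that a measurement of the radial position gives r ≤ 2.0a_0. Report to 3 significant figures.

With dV = 4πr²dr, the probability is ∫|Ψ|² dV over r ≤ 2.0a_0.
A² is fixed by ∫₀^∞ 4πr²|Ψ|² dr = 1, i.e. A² = (45·π·a_0^7/2)^(−1).
Substituting u = r/a_0, A², 4π and the length scale all cancel in the ratio: P = ∫_{0}^{2.0} u^6·e^(-2·u) du / ∫_{0}^{∞} u^6·e^(-2·u) du.
With ∫ u^6·e^(-2·u) du = -(4·u^6 + 12·u^5 + 30·u^4 + 60·u^3 + 90·u^2 + 90·u + 45)·e^(-2·u)/8 + C, the region integral is 45/8 - 2185·e^(-4)/8 and the full one is 45/8.
The region integral divided by the full integral gives P = 0.1107.

P ≈ 0.111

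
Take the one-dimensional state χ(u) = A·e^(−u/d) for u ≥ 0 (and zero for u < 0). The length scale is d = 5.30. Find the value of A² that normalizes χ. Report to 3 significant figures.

A^2 ≈ 0.377

The normalization condition is ∫|χ|² du = 1 from 0 to ∞.
Recall ∫₀^∞ u^m e^(−u/β) du = m!·β^(m+1), the integral (without the A² prefactor) comes out to d/2.
Hence A² = 1/[d/2].
Plugging in d = 5.30 yields A = 0.6143.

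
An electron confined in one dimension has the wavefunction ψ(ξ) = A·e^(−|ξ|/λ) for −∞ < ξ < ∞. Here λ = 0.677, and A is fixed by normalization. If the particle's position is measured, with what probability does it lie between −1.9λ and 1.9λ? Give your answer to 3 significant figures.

P ≈ 0.978

P = ∫_{−1.9λ}^{1.9λ} |ψ(ξ)|² dξ.
Since A² = 1/(λ), this is the region integral divided by the full normalization integral.
By symmetry take twice the ξ ≥ 0 contribution in numerator and denominator; the 2's cancel. In terms of u = ξ/λ (A² and the length scale cancel between numerator and denominator), P = [∫_{0}^{1.9} e^(-2·u) du] / [∫_{0}^{∞} e^(-2·u) du].
Using ∫ e^(-2·u) du = -e^(-2·u)/2, the numerator is 1/2 - e^(-19/5)/2 and the denominator is 1/2.
Evaluating gives P = 0.9776.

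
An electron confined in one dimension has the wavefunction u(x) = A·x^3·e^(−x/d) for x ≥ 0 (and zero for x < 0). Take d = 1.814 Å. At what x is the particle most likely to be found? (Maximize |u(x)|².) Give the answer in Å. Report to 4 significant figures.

x ≈ 5.442 Å

Set d/dx [|u(x)|²] = 0 and solve for x > 0.
Solving yields x = 3·d.
With d = 1.814, the most probable position is 5.4420 Å.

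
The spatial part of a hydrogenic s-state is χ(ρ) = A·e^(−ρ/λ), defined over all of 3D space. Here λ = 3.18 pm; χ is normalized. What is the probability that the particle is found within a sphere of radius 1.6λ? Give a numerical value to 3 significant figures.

P ≈ 0.620

With dV = 4πρ²dρ, the probability is ∫|χ|² dV over ρ ≤ 1.6λ.
Normalization gives A² = 1/(π·λ^3).
In terms of u = ρ/λ (A², 4π and the length scale all cancel between numerator and denominator), P = [∫_{0}^{1.6} u^2·e^(-2·u) du] / [∫_{0}^{∞} u^2·e^(-2·u) du].
With ∫ u^2·e^(-2·u) du = -(2·u^2 + 2·u + 1)·e^(-2·u)/4 + C, the region integral is 1/4 - 233·e^(-16/5)/100 and the full one is 1/4.
This evaluates to P = 0.6201.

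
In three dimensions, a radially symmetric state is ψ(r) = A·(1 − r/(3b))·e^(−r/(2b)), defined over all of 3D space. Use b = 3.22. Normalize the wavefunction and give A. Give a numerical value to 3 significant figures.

The normalization condition is ∫|ψ|² 4πr² dr = 1 from 0 to ∞.
In 3D with spherical symmetry the volume element is 4πr² dr.
Recall ∫₀^∞ r^m e^(−r/β) dr = m!·β^(m+1), ∫|ψ|² 4πr² dr = A²·(8·π·b^3/3).
So A² = (8·π·b^3/3)^(−1).
Substituting b = 3.22 gives A² = 0.003575, so A = 0.05979.

A ≈ 0.0598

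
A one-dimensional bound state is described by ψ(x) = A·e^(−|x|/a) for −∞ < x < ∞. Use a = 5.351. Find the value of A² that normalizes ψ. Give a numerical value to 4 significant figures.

A^2 ≈ 0.1869

Require ∫ |ψ|² dx = 1 over the whole domain.
Using ∫₀^∞ xⁿ e^(−αx) dx = n!/αⁿ⁺¹, the integral (without the A² prefactor) comes out to a.
Plugging in a = 5.351 yields A = 0.43230.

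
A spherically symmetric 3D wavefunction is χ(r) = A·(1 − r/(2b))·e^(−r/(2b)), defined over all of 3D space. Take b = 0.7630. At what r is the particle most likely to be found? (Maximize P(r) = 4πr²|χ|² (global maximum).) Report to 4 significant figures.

r ≈ 3.995

Differentiate P(r) = 4πr²|χ|² with respect to r and set to zero.
This gives r = b·(√(5) + 3).
With b = 0.7630, the most probable radial distance is 3.9951.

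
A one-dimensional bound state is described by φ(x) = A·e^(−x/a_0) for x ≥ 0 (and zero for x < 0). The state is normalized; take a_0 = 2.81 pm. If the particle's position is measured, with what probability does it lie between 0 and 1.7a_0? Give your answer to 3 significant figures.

P ≈ 0.967

|φ|² is the probability density, so P = ∫_{0}^{1.7a_0} |φ|² dx.
Since A² = 1/(a_0/2), this is the region integral divided by the full normalization integral.
In terms of u = x/a_0 (A² and the length scale cancel between numerator and denominator), P = [∫_{0}^{1.7} e^(-2·u) du] / [∫_{0}^{∞} e^(-2·u) du].
Using ∫ e^(-2·u) du = -e^(-2·u)/2, the numerator is 1/2 - e^(-17/5)/2 and the denominator is 1/2.
Taking the ratio, P = 0.9666.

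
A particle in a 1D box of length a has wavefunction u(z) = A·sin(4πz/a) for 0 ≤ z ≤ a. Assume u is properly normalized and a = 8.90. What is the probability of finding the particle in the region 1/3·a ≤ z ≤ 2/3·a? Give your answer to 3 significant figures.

P ≈ 0.402

P = ∫_{1/3·a}^{2/3·a} |u(z)|² dz.
The normalization integral ∫|u|²dz over the whole domain equals a/2·A², and A² cancels in the ratio.
In terms of t = z/a (A² and the length scale cancel between numerator and denominator), P = [∫_{1/3}^{2/3} sin(4·π·t)^2 dt] / [∫_{0}^{1} sin(4·π·t)^2 dt].
Using ∫ sin(4·π·t)^2 dt = t/2 - sin(4·π·t)·cos(4·π·t)/(8·π), the numerator is √(3)/(16·π) + 1/6 and the denominator is 1/2.
The result is P = (√(3)/8 + π/3)/π.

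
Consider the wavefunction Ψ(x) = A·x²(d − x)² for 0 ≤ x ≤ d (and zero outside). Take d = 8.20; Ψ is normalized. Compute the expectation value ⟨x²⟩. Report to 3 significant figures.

By definition ⟨x²⟩ = ∫ x^2 |Ψ(x)|² dx.
The ratio of the moment integral to the normalization integral gives ⟨x²⟩ = 3·d^2/11.
With d = 8.20, ⟨x^2⟩ = 18.34.

⟨x^2⟩ ≈ 18.3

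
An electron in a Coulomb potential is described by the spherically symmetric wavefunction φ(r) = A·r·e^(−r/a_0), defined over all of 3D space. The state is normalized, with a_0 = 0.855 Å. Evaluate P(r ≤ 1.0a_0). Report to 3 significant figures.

P ≈ 0.0527

With dV = 4πr²dr, the probability is ∫|φ|² dV over r ≤ 1.0a_0.
Normalization gives A² = 1/(3·π·a_0^5).
Substituting u = r/a_0, A², 4π and the length scale all cancel in the ratio: P = ∫_{0}^{1.0} u^4·e^(-2·u) du / ∫_{0}^{∞} u^4·e^(-2·u) du.
With ∫ u^4·e^(-2·u) du = -(u^4/2 + u^3 + 3·u^2/2 + 3·u/2 + 3/4)·e^(-2·u) + C, the region integral is 3/4 - 21·e^(-2)/4 and the full one is 3/4.
The region integral divided by the full integral gives P = 0.05265.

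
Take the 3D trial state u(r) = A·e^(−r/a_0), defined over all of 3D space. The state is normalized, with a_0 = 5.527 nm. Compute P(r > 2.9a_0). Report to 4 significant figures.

Integrate the radial probability density 4πr²|u|² over r > 2.9a_0.
A² is fixed by ∫₀^∞ 4πr²|u|² dr = 1, i.e. A² = (π·a_0^3)^(−1).
Let t = r/a_0; then A², 4π and the length scale all cancel, so P = ∫_{2.9}^{∞} t^2·e^(-2·t) dt ÷ ∫_{0}^{∞} t^2·e^(-2·t) dt.
Using ∫ t^2·e^(-2·t) dt = -(2·t^2 + 2·t + 1)·e^(-2·t)/4, the numerator is 1181·e^(-29/5)/200 and the denominator is 1/4.
Taking the ratio yields P = 0.071511.

P ≈ 0.07151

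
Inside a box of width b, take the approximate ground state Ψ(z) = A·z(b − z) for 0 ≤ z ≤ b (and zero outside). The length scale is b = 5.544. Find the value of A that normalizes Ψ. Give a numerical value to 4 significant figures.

Require ∫ |Ψ|² dz = 1 over the whole domain.
Expanding the polynomial and integrating term by term, carrying out the integral gives A² · b^5/30.
Substituting b = 5.544 gives A² = 0.0057280, so A = 0.075684.

A ≈ 0.07568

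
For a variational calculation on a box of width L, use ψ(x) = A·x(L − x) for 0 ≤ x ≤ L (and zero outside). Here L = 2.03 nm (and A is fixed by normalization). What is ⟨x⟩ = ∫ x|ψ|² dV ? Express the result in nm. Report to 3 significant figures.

⟨x⟩ ≈ 1.02 nm

The expectation value is the |ψ|²-weighted average of x: ∫ x|ψ|² dx.
Expanding the polynomial and integrating term by term, since the A² factors cancel between numerator and denominator, ⟨x⟩ = L/2.
Putting L = 2.03 gives 1.015.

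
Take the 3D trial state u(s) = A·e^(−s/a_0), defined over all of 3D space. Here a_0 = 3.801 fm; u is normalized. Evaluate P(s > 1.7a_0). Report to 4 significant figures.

Integrate the radial probability density 4πs²|u|² over s > 1.7a_0.
A² is fixed by ∫₀^∞ 4πs²|u|² ds = 1, i.e. A² = (π·a_0^3)^(−1).
In terms of t = s/a_0 (A², 4π and the length scale all cancel between numerator and denominator), P = [∫_{1.7}^{∞} t^2·e^(-2·t) dt] / [∫_{0}^{∞} t^2·e^(-2·t) dt].
An antiderivative of t^2·e^(-2·t) is -(2·t^2 + 2·t + 1)·e^(-2·t)/4; evaluating from 1.7 to ∞ gives 509·e^(-17/5)/200, while the full integral is 1/4.
The region integral divided by the full integral gives P = 0.33974.

P ≈ 0.3397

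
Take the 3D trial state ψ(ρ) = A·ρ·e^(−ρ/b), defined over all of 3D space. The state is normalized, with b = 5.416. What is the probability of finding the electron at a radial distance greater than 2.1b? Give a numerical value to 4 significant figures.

P ≈ 0.5898

P = ∫ |ψ|² 4πρ² dρ over ρ > 2.1b.
Normalization gives A² = 1/(3·π·b^5).
Let u = ρ/b; then A², 4π and the length scale all cancel, so P = ∫_{2.1}^{∞} u^4·e^(-2·u) du ÷ ∫_{0}^{∞} u^4·e^(-2·u) du.
Using ∫ u^4·e^(-2·u) du = -(u^4/2 + u^3 + 3·u^2/2 + 3·u/2 + 3/4)·e^(-2·u), the numerator is ≈ 0.442370 and the denominator is 3/4.
Taking the ratio yields P = 0.58983.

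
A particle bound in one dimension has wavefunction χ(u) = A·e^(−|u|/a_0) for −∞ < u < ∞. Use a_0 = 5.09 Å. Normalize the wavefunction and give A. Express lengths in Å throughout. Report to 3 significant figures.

A ≈ 0.443 Å^(-1/2)

We need A² ∫|f|² du = 1, taking the integral from −∞ to ∞.
∫|χ|² du = A²·(a_0).
Setting this equal to 1 gives A² = 1/(a_0).
With a_0 = 5.09: A² = 0.1965 and A = 0.4432.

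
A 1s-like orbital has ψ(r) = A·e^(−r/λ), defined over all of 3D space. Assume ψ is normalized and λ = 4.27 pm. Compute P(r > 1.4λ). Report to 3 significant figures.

P ≈ 0.469

With dV = 4πr²dr, the probability is ∫|ψ|² dV over r > 1.4λ.
A² is fixed by ∫₀^∞ 4πr²|ψ|² dr = 1, i.e. A² = (π·λ^3)^(−1).
In terms of u = r/λ (A², 4π and the length scale all cancel between numerator and denominator), P = [∫_{1.4}^{∞} u^2·e^(-2·u) du] / [∫_{0}^{∞} u^2·e^(-2·u) du].
An antiderivative of u^2·e^(-2·u) is -(2·u^2 + 2·u + 1)·e^(-2·u)/4; evaluating from 1.4 to ∞ gives 193·e^(-14/5)/100, while the full integral is 1/4.
This evaluates to P = 0.4695.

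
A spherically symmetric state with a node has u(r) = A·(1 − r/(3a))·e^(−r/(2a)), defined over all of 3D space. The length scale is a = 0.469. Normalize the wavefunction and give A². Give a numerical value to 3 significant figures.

A^2 ≈ 1.16

The normalization condition is ∫|u|² 4πr² dr = 1 from 0 to ∞.
(Spherical symmetry: dV = 4πr² dr.)
With ∫₀^∞ r^4 e^(−αr) dr = 4!/α^5, carrying out the integral gives A² · 8·π·a^3/3.
Hence A² = 1/[8·π·a^3/3].
Substituting a = 0.469 gives A² = 1.157, so A = 1.076.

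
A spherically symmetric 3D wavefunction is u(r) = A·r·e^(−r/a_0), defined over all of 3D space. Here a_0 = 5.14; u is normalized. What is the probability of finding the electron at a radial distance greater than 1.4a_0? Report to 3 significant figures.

P ≈ 0.848

P = ∫ |u|² 4πr² dr over r > 1.4a_0.
Normalization gives A² = 1/(3·π·a_0^5).
In terms of t = r/a_0 (A², 4π and the length scale all cancel between numerator and denominator), P = [∫_{1.4}^{∞} t^4·e^(-2·t) dt] / [∫_{0}^{∞} t^4·e^(-2·t) dt].
Using ∫ t^4·e^(-2·t) dt = -(t^4/2 + t^3 + 3·t^2/2 + 3·t/2 + 3/4)·e^(-2·t), the numerator is ≈ 0.63576 and the denominator is 3/4.
The region integral divided by the full integral gives P = 0.8477.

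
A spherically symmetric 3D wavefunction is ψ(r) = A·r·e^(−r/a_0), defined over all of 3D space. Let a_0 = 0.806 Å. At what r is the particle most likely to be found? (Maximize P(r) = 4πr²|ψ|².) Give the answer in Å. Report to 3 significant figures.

r ≈ 1.61 Å

Set d/dr [P(r) = 4πr²|ψ|²] = 0 and solve for r > 0.
Solving yields r = 2·a_0.
With a_0 = 0.806, the most probable radial distance is 1.612 Å.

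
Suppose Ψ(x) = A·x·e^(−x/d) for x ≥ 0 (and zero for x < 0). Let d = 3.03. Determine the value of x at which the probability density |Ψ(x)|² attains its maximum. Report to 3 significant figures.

Differentiate |Ψ(x)|² with respect to x and set to zero.
Solving yields x = d.
With d = 3.03, the most probable position is 3.030.

x ≈ 3.03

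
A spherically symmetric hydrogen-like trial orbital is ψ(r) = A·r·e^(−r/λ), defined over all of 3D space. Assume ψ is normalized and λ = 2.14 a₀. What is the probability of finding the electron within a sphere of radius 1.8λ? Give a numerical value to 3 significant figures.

P ≈ 0.294

P = ∫ |ψ|² 4πr² dr over r ≤ 1.8λ.
A² is fixed by ∫₀^∞ 4πr²|ψ|² dr = 1, i.e. A² = (3·π·λ^5)^(−1).
Substituting u = r/λ, A², 4π and the length scale all cancel in the ratio: P = ∫_{0}^{1.8} u^4·e^(-2·u) du / ∫_{0}^{∞} u^4·e^(-2·u) du.
Using ∫ u^4·e^(-2·u) du = -(u^4/2 + u^3 + 3·u^2/2 + 3·u/2 + 3/4)·e^(-2·u), the numerator is ≈ 0.22017 and the denominator is 3/4.
The region integral divided by the full integral gives P = 0.2936.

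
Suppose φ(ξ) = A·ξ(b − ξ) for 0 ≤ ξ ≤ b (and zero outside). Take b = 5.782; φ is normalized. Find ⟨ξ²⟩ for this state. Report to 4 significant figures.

⟨ξ^2⟩ ≈ 9.552

The expectation value is the |φ|²-weighted average of ξ^2: ∫ ξ^2|φ|² dξ.
Expanding the polynomial and integrating term by term, evaluating both integrals, ⟨ξ²⟩ = 2·b^2/7.
Putting b = 5.782 gives 9.5519.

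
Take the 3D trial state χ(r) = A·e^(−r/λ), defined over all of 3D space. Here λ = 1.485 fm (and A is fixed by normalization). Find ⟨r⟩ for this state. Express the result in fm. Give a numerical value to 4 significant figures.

⟨r⟩ ≈ 2.228 fm

By definition ⟨r⟩ = ∫ r |χ(r)|² 4πr² dr.
Recall ∫₀^∞ r^m e^(−r/β) dr = m!·β^(m+1), the ratio of the moment integral to the normalization integral gives ⟨r⟩ = 3·λ/2.
With λ = 1.485, ⟨r⟩ = 2.2275.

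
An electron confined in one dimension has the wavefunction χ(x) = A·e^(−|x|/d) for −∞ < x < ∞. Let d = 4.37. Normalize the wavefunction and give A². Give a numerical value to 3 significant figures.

We need A² ∫|f|² dx = 1, taking the integral from −∞ to ∞.
Using ∫₀^∞ xⁿ e^(−αx) dx = n!/αⁿ⁺¹, ∫|χ|² dx = A²·(d).
With d = 4.37: A² = 0.2288 and A = 0.4784.

A^2 ≈ 0.229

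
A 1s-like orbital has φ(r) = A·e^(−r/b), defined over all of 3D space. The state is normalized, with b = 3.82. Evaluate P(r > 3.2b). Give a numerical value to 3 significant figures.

P = ∫ |φ|² 4πr² dr over r > 3.2b.
A² is fixed by ∫₀^∞ 4πr²|φ|² dr = 1, i.e. A² = (π·b^3)^(−1).
In terms of u = r/b (A², 4π and the length scale all cancel between numerator and denominator), P = [∫_{3.2}^{∞} u^2·e^(-2·u) du] / [∫_{0}^{∞} u^2·e^(-2·u) du].
With ∫ u^2·e^(-2·u) du = -(2·u^2 + 2·u + 1)·e^(-2·u)/4 + C, the region integral is 697·e^(-32/5)/100 and the full one is 1/4.
This evaluates to P = 0.04632.

P ≈ 0.0463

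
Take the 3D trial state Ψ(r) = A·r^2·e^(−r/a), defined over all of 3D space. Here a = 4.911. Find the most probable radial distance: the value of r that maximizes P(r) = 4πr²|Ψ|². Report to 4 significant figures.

The maximum of P(r) = 4πr²|Ψ|² occurs where its derivative vanishes.
Solving yields r = 3·a.
With a = 4.911, the most probable radial distance is 14.733.

r ≈ 14.73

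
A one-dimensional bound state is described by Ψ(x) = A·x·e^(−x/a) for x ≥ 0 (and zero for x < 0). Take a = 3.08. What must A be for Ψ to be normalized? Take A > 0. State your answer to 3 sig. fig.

We need A² ∫|f|² dx = 1, taking the integral from 0 to ∞.
With ∫₀^∞ x^2 e^(−αx) dx = 2!/α^3, carrying out the integral gives A² · a^3/4.
So A² = (a^3/4)^(−1).
Substituting a = 3.08 gives A² = 0.1369, so A = 0.3700.

A ≈ 0.370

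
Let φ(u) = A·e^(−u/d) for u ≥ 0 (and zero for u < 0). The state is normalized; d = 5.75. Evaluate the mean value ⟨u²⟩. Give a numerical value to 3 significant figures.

⟨u^2⟩ ≈ 16.5

By definition ⟨u²⟩ = ∫ u^2 |φ(u)|² du.
Evaluating both integrals, ⟨u²⟩ = d^2/2.
With d = 5.75, ⟨u^2⟩ = 16.53.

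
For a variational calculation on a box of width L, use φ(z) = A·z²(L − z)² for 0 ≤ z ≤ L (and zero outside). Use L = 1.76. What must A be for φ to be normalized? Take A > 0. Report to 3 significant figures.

Require ∫ |φ|² dz = 1 over the whole domain.
The integral (without the A² prefactor) comes out to L^9/630.
Setting this equal to 1 gives A² = 1/(L^9/630).
Substituting L = 1.76 gives A² = 3.888, so A = 1.972.

A ≈ 1.97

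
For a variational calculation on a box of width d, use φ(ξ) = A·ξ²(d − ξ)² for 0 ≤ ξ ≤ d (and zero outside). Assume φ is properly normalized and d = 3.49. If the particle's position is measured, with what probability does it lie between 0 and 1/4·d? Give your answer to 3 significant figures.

P ≈ 0.0489

P = ∫_{0}^{1/4·d} |φ(ξ)|² dξ.
The normalization integral ∫|φ|²dξ over the whole domain equals d^9/630·A², and A² cancels in the ratio.
Let u = ξ/d; then A² and the length scale cancel, so P = ∫_{0}^{1/4} u^4·(1 - u)^4 du ÷ ∫_{0}^{1} u^4·(1 - u)^4 du.
With ∫ u^4·(1 - u)^4 du = u^5·(70·u^4 - 315·u^3 + 540·u^2 - 420·u + 126)/630 + C, the region integral is ≈ 0.000077662 and the full one is 1/630.
Taking the ratio, P = 0.04893.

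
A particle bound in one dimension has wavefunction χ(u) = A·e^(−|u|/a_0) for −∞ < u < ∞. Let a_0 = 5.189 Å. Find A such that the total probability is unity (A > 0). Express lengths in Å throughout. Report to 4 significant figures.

A ≈ 0.4390 Å^(-1/2)

We need A² ∫|f|² du = 1, taking the integral from −∞ to ∞.
The integral (without the A² prefactor) comes out to a_0.
Hence A² = 1/[a_0].
With a_0 = 5.189: A² = 0.19272 and A = 0.43899.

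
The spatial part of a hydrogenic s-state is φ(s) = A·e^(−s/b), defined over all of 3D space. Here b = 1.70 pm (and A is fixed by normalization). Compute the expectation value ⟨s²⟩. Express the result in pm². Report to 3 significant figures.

⟨s^2⟩ ≈ 8.67 pm^2

By definition ⟨s²⟩ = ∫ s^2 |φ(s)|² 4πs² ds.
The ratio of the moment integral to the normalization integral gives ⟨s²⟩ = 3·b^2.
With b = 1.70, ⟨s^2⟩ = 8.670.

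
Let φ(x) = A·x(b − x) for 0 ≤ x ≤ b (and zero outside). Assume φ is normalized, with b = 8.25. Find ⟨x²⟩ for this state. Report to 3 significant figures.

⟨x^2⟩ ≈ 19.4

The expectation value is the |φ|²-weighted average of x^2: ∫ x^2|φ|² dx.
The ratio of the moment integral to the normalization integral gives ⟨x²⟩ = 2·b^2/7.
Putting b = 8.25 gives 19.45.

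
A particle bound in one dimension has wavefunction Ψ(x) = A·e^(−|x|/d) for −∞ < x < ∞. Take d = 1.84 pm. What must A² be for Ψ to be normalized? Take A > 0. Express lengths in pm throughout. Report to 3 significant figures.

A^2 ≈ 0.543 pm^(-1)

We need A² ∫|f|² dx = 1, taking the integral from −∞ to ∞.
∫|Ψ|² dx = A²·(d).
Hence A² = 1/[d].
Plugging in d = 1.84 yields A = 0.7372.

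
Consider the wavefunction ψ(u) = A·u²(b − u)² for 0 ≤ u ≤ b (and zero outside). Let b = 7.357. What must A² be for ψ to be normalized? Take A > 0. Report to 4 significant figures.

A^2 ≈ 0.000009978

We need A² ∫|f|² du = 1, taking the integral from 0 to b.
Expanding the polynomial and integrating term by term, with ψ = A·u²(b − u)², the integral evaluates to A²·[b^9/630].
Setting this equal to 1 gives A² = 1/(b^9/630).
Substituting b = 7.357 gives A² = 0.0000099778, so A = 0.0031588.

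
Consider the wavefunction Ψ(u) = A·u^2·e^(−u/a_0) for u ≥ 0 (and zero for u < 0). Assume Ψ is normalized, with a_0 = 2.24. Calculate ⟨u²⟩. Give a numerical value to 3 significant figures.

The expectation value is the |Ψ|²-weighted average of u^2: ∫ u^2|Ψ|² du.
Recall ∫₀^∞ u^m e^(−u/β) du = m!·β^(m+1), evaluating both integrals, ⟨u²⟩ = 15·a_0^2/2.
With a_0 = 2.24, ⟨u^2⟩ = 37.63.

⟨u^2⟩ ≈ 37.6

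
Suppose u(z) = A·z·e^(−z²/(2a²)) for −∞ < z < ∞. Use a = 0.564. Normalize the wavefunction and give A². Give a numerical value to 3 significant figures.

A^2 ≈ 6.29

The normalization condition is ∫|u|² dz = 1 from −∞ to ∞.
The integral (without the A² prefactor) comes out to √(π)·a^3/2.
Hence A² = 1/[√(π)·a^3/2].
Plugging in a = 0.564 yields A = 2.508.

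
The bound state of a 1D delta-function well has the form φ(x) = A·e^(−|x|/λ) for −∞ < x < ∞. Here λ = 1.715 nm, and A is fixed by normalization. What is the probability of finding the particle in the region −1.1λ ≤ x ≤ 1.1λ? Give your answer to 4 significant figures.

P ≈ 0.8892

The probability is P = ∫ |φ|² dx over [−1.1λ, 1.1λ].
With A² fixed by ∫|φ|² = 1, i.e. A² = (λ)^(−1), substitute and integrate.
By symmetry take twice the x ≥ 0 contribution in numerator and denominator; the 2's cancel. Substituting u = x/λ, A² and the length scale cancel in the ratio: P = ∫_{0}^{1.1} e^(-2·u) du / ∫_{0}^{∞} e^(-2·u) du.
With ∫ e^(-2·u) du = -e^(-2·u)/2 + C, the region integral is 1/2 - e^(-11/5)/2 and the full one is 1/2.
Taking the ratio, P = 0.88920.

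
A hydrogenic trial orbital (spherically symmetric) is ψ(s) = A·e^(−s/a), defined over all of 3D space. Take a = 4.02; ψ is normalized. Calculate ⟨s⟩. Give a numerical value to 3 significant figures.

The expectation value is the |ψ|²-weighted average of s: ∫ s|ψ|² 4πs² ds.
Recall ∫₀^∞ s^m e^(−s/β) ds = m!·β^(m+1), since the A² factors cancel between numerator and denominator, ⟨s⟩ = 3·a/2.
Putting a = 4.02 gives 6.030.

⟨s⟩ ≈ 6.03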